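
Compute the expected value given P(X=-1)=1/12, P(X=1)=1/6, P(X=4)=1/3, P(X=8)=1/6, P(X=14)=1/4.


E[X] = sum(x * P(x))
= -1*1/12 + 1*1/6 + 4*1/3 + 8*1/6 + 14*1/4
= 25/4

25/4


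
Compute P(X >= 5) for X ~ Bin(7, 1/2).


P(X>=5) = P(X=5) + P(X=6) + P(X=7)
= 21/128 + 7/128 + 1/128
= 29/128

29/128


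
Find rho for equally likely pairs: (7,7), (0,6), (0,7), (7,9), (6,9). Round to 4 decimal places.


Cov(X,Y) = 2.8000, Var(X) = 10.8000, Var(Y) = 1.4400
rho = Cov/(sqrt(VarX)*sqrt(VarY)) = 0.7100

0.7100


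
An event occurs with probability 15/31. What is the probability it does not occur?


P(A') = 1 - P(A) = 1 - 15/31 = 16/31

16/31


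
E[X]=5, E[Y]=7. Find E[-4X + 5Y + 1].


E[-4X + 5Y + 1] = -4*E[X] + 5*E[Y] + 1
= (-4)*(5) + (5)*(7) + (1)
= -20 + 35 + 1 = 16

16


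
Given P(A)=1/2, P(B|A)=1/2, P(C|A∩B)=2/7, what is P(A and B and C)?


P(A∩B∩C) = P(A) * P(B|A) * P(C|A∩B)
= 1/2 * 1/2 * 2/7
= 1/4 * 2/7 = 1/14

1/14


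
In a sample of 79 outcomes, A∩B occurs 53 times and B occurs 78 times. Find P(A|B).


P(A|B) = P(A∩B)/P(B) = (53/79)/(78/79) = 53/78

53/78


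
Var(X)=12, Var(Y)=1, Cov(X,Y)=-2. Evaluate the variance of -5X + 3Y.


Var(-5X + 3Y) = (-5)^2*Var(X) + 3^2*Var(Y) + 2*(-5)*3*Cov(X,Y)
= 25*12 + 9*1 - 30*(-2)
= 300 + 9 + 60 = 369

369


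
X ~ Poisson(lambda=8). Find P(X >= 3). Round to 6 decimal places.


P(X>=3) = 1 - P(X<=2) = 1 - (e^(-8)*8^0/0! + e^(-8)*8^1/1! + e^(-8)*8^2/2!)
≈ 1 - (0.0003354626 + 0.0026837010 + 0.0107348041)
= 1 - 0.0137539677 = 0.9862460323
≈ 0.986246

0.986246


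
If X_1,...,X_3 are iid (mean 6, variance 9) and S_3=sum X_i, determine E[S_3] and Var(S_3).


E[S_n] = n*mu = 3*6 = 18
Var(S_n) = n*sigma^2 = 3*9 = 27

E[S_3]=18, Var(S_3)=27


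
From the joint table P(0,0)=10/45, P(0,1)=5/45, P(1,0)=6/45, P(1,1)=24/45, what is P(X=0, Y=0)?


Read from table: P(X=0, Y=0) = 10/45 = 2/9

2/9


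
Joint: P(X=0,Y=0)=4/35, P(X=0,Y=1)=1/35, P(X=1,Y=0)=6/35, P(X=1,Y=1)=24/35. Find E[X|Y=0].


P(Y=0) = 10/35
E[X|Y=0] = (0*4 + 1*6)/10 = 6/10 = 3/5

3/5


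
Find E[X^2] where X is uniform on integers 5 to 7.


E[X^2] = (1/3) * sum(x^2 for x=5..7)
= 110/3

110/3


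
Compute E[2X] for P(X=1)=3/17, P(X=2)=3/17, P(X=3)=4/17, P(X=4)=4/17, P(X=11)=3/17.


E[2X] = sum(g(x)*P(x))
= 2*3/17 + 4*3/17 + 6*4/17 + 8*4/17 + 22*3/17
= 140/17

140/17


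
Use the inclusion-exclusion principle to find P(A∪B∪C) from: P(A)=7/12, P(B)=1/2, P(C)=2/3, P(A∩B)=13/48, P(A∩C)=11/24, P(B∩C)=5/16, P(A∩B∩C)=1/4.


P(A∪B∪C) = P(A)+P(B)+P(C) - P(AB)-P(AC)-P(BC) + P(ABC)
= 7/12+1/2+2/3 - 13/48-11/24-5/16 + 1/4
= 23/24

23/24


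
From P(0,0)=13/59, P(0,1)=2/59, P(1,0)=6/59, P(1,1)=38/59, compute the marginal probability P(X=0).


P(X=0) = P(0,0)+P(0,1) = 13/59 + 2/59 = 15/59

15/59


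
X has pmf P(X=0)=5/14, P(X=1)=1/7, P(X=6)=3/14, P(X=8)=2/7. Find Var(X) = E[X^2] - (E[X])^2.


E[X] = 26/7, E[X^2] = 183/7
Var(X) = E[X^2] - (E[X])^2 = 183/7 - (26/7)^2 = 605/49

605/49


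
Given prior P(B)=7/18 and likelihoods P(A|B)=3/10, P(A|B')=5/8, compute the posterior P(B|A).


P(A) = P(A|B)P(B) + P(A|B')P(B') = 3/10*7/18 + 5/8*11/18 = 359/720
P(B|A) = P(A|B)P(B)/P(A) = (7/60)/(359/720) = 84/359

84/359


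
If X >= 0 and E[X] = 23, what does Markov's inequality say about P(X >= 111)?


Markov: P(X >= a) <= E[X]/a
P(X >= 111) <= 23/111

23/111


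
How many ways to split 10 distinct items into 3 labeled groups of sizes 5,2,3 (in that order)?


10! = 3628800
Denominator: 5!=120 * 2!=2 * 3!=6
Coefficient = 3628800 / 1440 = 2520

2520


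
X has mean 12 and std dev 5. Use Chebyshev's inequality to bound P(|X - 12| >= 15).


k = 15/5 = 3
Chebyshev: P(|X-mu| >= k*sigma) <= 1/k^2 = 1/3^2 = 1/9

1/9


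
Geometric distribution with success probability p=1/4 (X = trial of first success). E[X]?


For geometric (trials until first success), E[X] = 1/p = 1/(1/4) = 4

4


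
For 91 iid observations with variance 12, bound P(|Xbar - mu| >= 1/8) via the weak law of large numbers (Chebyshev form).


Var(Xbar) = Var(X)/n = 12/91
Chebyshev: P(|Xbar-mu| >= 1/8) <= Var(Xbar)/(1/8)^2 = (12/91)/(1/64) = 768/91
Bound exceeds 1, so trivial bound: 1

1


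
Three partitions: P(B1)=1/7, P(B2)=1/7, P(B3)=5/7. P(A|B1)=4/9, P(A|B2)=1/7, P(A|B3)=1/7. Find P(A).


P(A) = P(A|B1)P(B1) + P(A|B2)P(B2) + P(A|B3)P(B3)
= 4/9*1/7 + 1/7*1/7 + 1/7*5/7
= 4/63 + 1/49 + 5/49 = 82/441

82/441


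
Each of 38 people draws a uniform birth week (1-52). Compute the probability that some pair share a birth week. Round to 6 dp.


P(all different) = prod((52-i)/52 for i=0..37) = 0.000000
P(at least one match) = 1 - 0.000000 = 1.000000

1.000000


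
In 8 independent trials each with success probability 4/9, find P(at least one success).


P(at least one) = 1 - P(none)
P(none) = (1 - 4/9)^8 = (5/9)^8 = 390625/43046721
P(at least one) = 1 - 390625/43046721 = 42656096/43046721

42656096/43046721


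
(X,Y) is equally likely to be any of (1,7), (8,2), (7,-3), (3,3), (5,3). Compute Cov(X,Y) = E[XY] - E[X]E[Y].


E[X]=24/5, E[Y]=12/5, E[XY]=26/5
Cov(X,Y) = E[XY] - E[X]E[Y] = 26/5 - 24/5*12/5 = -158/25

-158/25


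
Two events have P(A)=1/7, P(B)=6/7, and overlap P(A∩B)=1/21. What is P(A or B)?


P(A∪B) = P(A) + P(B) - P(A∩B)
= 1/7 + 6/7 - 1/21 = 20/21

20/21


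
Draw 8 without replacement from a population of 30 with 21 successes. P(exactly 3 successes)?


P(X=3) = C(21,3)*C(9,5) / C(30,8)
= 1330*126 / 5852925
= 167580/5852925 = 3724/130065

3724/130065


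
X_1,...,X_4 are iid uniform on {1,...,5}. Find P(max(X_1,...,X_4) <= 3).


P(max <= 3) = P(all X_i <= 3) = (P(X_1 <= 3))^4
= (3/5)^4 = 81/625

81/625


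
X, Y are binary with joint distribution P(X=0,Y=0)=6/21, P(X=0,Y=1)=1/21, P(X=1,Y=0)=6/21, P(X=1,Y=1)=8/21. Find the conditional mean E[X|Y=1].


P(Y=1) = 9/21
E[X|Y=1] = (0*1 + 1*8)/9 = 8/9

8/9


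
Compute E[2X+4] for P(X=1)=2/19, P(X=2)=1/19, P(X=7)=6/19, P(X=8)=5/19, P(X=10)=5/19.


E[2X+4] = sum(g(x)*P(x))
= 6*2/19 + 8*1/19 + 18*6/19 + 20*5/19 + 24*5/19
= 348/19

348/19


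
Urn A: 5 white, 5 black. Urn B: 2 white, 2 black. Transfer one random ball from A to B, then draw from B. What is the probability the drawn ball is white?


P(transfer white) = 5/10 = 1/2; P(transfer black) = 1/2
If white transferred: Urn II has 3 white of 5, so P(white|white moved) = 3/5
If black transferred: Urn II has 2 white of 5, so P(white|black moved) = 2/5
By total probability: P(white) = 1/2*3/5 + 1/2*2/5 = 1/2

1/2


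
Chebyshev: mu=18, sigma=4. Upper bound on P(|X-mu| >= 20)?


k = 20/4 = 5
Chebyshev: P(|X-mu| >= k*sigma) <= 1/k^2 = 1/5^2 = 1/25

1/25


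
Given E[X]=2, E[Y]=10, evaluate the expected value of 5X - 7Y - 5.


E[5X - 7Y - 5] = 5*E[X] - 7*E[Y] - 5
= (5)*(2) + (-7)*(10) + (-5)
= 10 - 70 - 5 = -65

-65


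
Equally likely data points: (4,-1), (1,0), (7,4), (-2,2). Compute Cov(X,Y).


E[X]=5/2, E[Y]=5/4, E[XY]=5
Cov(X,Y) = E[XY] - E[X]E[Y] = 5 - 5/2*5/4 = 15/8

15/8


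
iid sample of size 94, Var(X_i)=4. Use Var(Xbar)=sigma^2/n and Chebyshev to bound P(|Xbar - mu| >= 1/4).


Var(Xbar) = Var(X)/n = 4/94
Chebyshev: P(|Xbar-mu| >= 1/4) <= Var(Xbar)/(1/4)^2 = (2/47)/(1/16) = 32/47

32/47


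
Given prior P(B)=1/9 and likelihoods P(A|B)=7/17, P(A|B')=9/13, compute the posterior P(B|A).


P(A) = P(A|B)P(B) + P(A|B')P(B') = 7/17*1/9 + 9/13*8/9 = 1315/1989
P(B|A) = P(A|B)P(B)/P(A) = (7/153)/(1315/1989) = 91/1315

91/1315


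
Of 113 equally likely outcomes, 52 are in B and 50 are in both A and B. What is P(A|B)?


P(A|B) = P(A∩B)/P(B) = (50/113)/(52/113) = 50/52 = 25/26

25/26


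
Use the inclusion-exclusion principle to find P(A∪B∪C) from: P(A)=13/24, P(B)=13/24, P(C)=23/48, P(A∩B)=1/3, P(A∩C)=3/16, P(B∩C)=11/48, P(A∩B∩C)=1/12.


P(A∪B∪C) = P(A)+P(B)+P(C) - P(AB)-P(AC)-P(BC) + P(ABC)
= 13/24+13/24+23/48 - 1/3-3/16-11/48 + 1/12
= 43/48

43/48


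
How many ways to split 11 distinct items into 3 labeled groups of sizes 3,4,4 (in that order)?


11! = 39916800
Denominator: 3!=6 * 4!=24 * 4!=24
Coefficient = 39916800 / 3456 = 11550

11550


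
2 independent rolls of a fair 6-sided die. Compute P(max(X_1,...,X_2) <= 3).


P(max <= 3) = P(all X_i <= 3) = (P(X_1 <= 3))^2
= (3/6)^2 = (1/2)^2 = 1/4

1/4


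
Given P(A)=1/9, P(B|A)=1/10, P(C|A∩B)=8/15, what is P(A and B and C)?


P(A∩B∩C) = P(A) * P(B|A) * P(C|A∩B)
= 1/9 * 1/10 * 8/15
= 1/90 * 8/15 = 4/675

4/675


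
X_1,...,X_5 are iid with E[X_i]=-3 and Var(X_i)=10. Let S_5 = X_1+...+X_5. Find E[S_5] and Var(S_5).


E[S_n] = n*mu = 5*-3 = -15
Var(S_n) = n*sigma^2 = 5*10 = 50

E[S_5]=-15, Var(S_5)=50


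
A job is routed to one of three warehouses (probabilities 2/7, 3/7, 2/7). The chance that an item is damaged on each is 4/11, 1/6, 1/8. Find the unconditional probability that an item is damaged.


P(A) = P(A|B1)P(B1) + P(A|B2)P(B2) + P(A|B3)P(B3)
= 4/11*2/7 + 1/6*3/7 + 1/8*2/7
= 8/77 + 1/14 + 1/28 = 65/308

65/308


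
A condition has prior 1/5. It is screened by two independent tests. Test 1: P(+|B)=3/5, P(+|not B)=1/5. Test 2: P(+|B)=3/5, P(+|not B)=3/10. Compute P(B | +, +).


After test 1: P(+) = 3/5*1/5 + 1/5*4/5 = 7/25
P(B|+) = (3/25)/(7/25) = 3/7
After test 2 (use post1 as new prior): P(+) = 3/5*3/7 + 3/10*4/7 = 3/7
P(B|+,+) = (9/35)/(3/7) = 3/5

3/5


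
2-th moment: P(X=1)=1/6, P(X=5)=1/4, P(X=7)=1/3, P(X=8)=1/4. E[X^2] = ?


E[X^2] = sum(x^2 * P(x))
= 1*1/6 + 25*1/4 + 49*1/3 + 64*1/4
= 155/4

155/4


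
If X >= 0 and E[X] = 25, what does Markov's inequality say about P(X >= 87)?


Markov: P(X >= a) <= E[X]/a
P(X >= 87) <= 25/87

25/87


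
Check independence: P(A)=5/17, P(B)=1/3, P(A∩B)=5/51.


P(A)*P(B) = 5/17*1/3 = 5/51
P(A∩B) = 5/51, which equals P(A)P(B), so independent

Yes, A and B are independent


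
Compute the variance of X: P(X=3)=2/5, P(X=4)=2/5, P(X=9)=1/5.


E[X] = 23/5, E[X^2] = 131/5
Var(X) = E[X^2] - (E[X])^2 = 131/5 - (23/5)^2 = 126/25

126/25


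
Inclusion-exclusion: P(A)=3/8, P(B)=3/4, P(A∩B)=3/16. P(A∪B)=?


P(A∪B) = P(A) + P(B) - P(A∩B)
= 3/8 + 3/4 - 3/16 = 15/16

15/16


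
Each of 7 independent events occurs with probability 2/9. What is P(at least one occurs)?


P(at least one) = 1 - P(none)
P(none) = (1 - 2/9)^7 = (7/9)^7 = 823543/4782969
P(at least one) = 1 - 823543/4782969 = 3959426/4782969

3959426/4782969


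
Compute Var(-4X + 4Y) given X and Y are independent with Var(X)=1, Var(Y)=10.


Independence => Cov(X,Y)=0
Var(-4X + 4Y) = (-4)^2*Var(X) + 4^2*Var(Y)
= 16*1 + 16*10 = 176

176


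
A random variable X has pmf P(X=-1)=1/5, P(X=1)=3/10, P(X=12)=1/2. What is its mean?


E[X] = sum(x * P(x))
= -1*1/5 + 1*3/10 + 12*1/2
= 61/10

61/10


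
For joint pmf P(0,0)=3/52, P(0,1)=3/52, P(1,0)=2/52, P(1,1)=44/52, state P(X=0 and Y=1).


Read from table: P(X=0, Y=1) = 3/52

3/52


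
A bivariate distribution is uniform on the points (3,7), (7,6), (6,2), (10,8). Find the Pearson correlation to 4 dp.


Cov(X,Y) = 1.3750, Var(X) = 6.2500, Var(Y) = 5.1875
rho = Cov/(sqrt(VarX)*sqrt(VarY)) = 0.2415

0.2415


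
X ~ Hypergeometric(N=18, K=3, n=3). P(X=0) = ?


P(X=0) = C(3,0)*C(15,3) / C(18,3)
= 1*455 / 816
= 455/816

455/816


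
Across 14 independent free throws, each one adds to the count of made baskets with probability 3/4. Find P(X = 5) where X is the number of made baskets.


P(X=5) = C(14,5) * p^5 * (1-p)^9
= 2002 * 243/1024 * 1/262144
= 243243/134217728

243243/134217728


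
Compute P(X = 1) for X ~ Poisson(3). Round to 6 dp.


P(X=1) = e^(-3) * 3^1 / 1!
≈ 0.04978706837 * 3 / 1
≈ 0.149361

0.149361


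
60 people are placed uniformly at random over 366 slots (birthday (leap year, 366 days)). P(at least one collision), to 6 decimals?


P(all different) = prod((366-i)/366 for i=0..59) = 0.005966
P(at least one match) = 1 - 0.005966 = 0.994034

0.994034


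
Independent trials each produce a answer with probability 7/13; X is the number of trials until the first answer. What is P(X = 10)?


P(X=10) = (1-p)^9 * p = (6/13)^9 * 7/13
= 10077696/10604499373 * 7/13 = 70543872/137858491849

70543872/137858491849


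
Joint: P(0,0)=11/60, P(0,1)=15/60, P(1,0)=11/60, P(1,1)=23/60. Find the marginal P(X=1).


P(X=1) = P(1,0)+P(1,1) = 11/60 + 23/60 = 34/60 = 17/30

17/30


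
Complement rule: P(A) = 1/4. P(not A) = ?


P(A') = 1 - P(A) = 1 - 1/4 = 3/4

3/4


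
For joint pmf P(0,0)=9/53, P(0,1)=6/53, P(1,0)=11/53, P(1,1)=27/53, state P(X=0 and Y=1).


Read from table: P(X=0, Y=1) = 6/53

6/53


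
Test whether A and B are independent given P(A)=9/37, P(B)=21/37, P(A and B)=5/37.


P(A)*P(B) = 9/37*21/37 = 189/1369
P(A∩B) = 5/37 != 189/1369, so not independent

No, A and B are not independent


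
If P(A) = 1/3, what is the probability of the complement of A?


P(A') = 1 - P(A) = 1 - 1/3 = 2/3

2/3


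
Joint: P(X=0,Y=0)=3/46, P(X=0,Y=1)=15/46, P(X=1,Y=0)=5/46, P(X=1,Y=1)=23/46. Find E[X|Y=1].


P(Y=1) = 38/46
E[X|Y=1] = (0*15 + 1*23)/38 = 23/38

23/38


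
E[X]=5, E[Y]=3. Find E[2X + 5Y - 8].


E[2X + 5Y - 8] = 2*E[X] + 5*E[Y] - 8
= (2)*(5) + (5)*(3) + (-8)
= 10 + 15 - 8 = 17

17


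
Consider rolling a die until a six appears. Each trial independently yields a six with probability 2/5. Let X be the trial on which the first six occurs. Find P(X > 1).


P(X > 1) = P(first 1 trials all fail) = (1-p)^1 = (3/5)^1 = 3/5

3/5


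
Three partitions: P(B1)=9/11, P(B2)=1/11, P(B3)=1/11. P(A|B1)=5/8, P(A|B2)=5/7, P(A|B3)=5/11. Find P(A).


P(A) = P(A|B1)P(B1) + P(A|B2)P(B2) + P(A|B3)P(B3)
= 5/8*9/11 + 5/7*1/11 + 5/11*1/11
= 45/88 + 5/77 + 5/121 = 4185/6776

4185/6776


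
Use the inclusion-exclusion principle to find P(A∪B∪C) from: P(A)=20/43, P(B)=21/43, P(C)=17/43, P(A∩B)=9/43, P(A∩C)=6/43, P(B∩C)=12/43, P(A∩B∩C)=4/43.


P(A∪B∪C) = P(A)+P(B)+P(C) - P(AB)-P(AC)-P(BC) + P(ABC)
= 20/43+21/43+17/43 - 9/43-6/43-12/43 + 4/43
= 35/43

35/43


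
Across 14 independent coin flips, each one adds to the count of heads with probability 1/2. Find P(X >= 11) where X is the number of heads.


P(X>=11) = P(X=11) + P(X=12) + P(X=13) + P(X=14)
= 91/4096 + 91/16384 + 7/8192 + 1/16384
= 235/8192

235/8192


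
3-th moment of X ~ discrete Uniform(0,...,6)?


E[X^3] = (1/7) * sum(x^3 for x=0..6)
= 441/7 = 63

63


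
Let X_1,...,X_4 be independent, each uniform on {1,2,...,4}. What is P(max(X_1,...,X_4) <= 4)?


P(max <= 4) = P(all X_i <= 4) = (P(X_1 <= 4))^4
= (4/4)^4 = 1^4 = 1

1


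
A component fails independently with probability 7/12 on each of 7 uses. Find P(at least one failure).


P(at least one) = 1 - P(none)
P(none) = (1 - 7/12)^7 = (5/12)^7 = 78125/35831808
P(at least one) = 1 - 78125/35831808 = 35753683/35831808

35753683/35831808


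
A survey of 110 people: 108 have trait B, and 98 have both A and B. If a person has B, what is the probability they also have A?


P(A|B) = P(A∩B)/P(B) = (98/110)/(108/110) = 98/108 = 49/54

49/54


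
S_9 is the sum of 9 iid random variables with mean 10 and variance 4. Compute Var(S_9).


By independence, Var(S_n) = n*Var(X_1) = 9*4 = 36

36


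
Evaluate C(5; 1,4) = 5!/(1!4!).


5! = 120
Denominator: 1!=1 * 4!=24
Coefficient = 120 / 24 = 5

5


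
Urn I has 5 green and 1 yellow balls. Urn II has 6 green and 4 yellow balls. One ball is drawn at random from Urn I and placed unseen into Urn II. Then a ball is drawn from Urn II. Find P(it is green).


P(transfer green) = 5/6; P(transfer yellow) = 1/6
If green transferred: Urn II has 7 green of 11, so P(green|green moved) = 7/11
If yellow transferred: Urn II has 6 green of 11, so P(green|yellow moved) = 6/11
By total probability: P(green) = 5/6*7/11 + 1/6*6/11 = 41/66

41/66


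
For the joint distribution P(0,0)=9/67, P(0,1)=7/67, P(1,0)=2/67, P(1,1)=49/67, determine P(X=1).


P(X=1) = P(1,0)+P(1,1) = 2/67 + 49/67 = 51/67

51/67


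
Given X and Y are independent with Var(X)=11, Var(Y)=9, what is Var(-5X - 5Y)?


Independence => Cov(X,Y)=0
Var(-5X - 5Y) = (-5)^2*Var(X) + (-5)^2*Var(Y)
= 25*11 + 25*9 = 500

500


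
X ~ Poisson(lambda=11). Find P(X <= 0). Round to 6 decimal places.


P(X<=0) = e^(-11)*11^0/0!
≈ 0.0000167017
≈ 0.000017

0.000017


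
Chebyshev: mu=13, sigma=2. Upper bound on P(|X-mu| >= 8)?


k = 8/2 = 4
Chebyshev: P(|X-mu| >= k*sigma) <= 1/k^2 = 1/4^2 = 1/16

1/16


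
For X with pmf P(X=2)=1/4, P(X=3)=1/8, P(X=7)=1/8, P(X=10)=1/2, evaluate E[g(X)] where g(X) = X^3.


E[X^3] = sum(g(x)*P(x))
= 8*1/4 + 27*1/8 + 343*1/8 + 1000*1/2
= 2193/4

2193/4


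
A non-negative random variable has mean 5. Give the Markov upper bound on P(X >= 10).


Markov: P(X >= a) <= E[X]/a
P(X >= 10) <= 5/10 = 1/2

1/2


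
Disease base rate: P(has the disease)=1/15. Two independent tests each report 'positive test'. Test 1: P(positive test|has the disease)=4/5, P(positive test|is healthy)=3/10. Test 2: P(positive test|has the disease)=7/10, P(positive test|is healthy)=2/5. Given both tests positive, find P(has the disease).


After test 1: P(+) = 4/5*1/15 + 3/10*14/15 = 1/3
P(B|+) = (4/75)/(1/3) = 4/25
After test 2 (use post1 as new prior): P(+) = 7/10*4/25 + 2/5*21/25 = 56/125
P(B|+,+) = (14/125)/(56/125) = 1/4

1/4


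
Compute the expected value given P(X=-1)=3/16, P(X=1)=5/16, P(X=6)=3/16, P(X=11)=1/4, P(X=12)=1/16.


E[X] = sum(x * P(x))
= -1*3/16 + 1*5/16 + 6*3/16 + 11*1/4 + 12*1/16
= 19/4

19/4


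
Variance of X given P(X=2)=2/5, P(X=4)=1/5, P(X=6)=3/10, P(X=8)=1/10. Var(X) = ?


E[X] = 21/5, E[X^2] = 22
Var(X) = E[X^2] - (E[X])^2 = 22 - (21/5)^2 = 109/25

109/25


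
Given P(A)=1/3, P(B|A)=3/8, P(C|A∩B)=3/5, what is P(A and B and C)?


P(A∩B∩C) = P(A) * P(B|A) * P(C|A∩B)
= 1/3 * 3/8 * 3/5
= 1/8 * 3/5 = 3/40

3/40


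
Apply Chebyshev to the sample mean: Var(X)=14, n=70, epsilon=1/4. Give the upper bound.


Var(Xbar) = Var(X)/n = 14/70
Chebyshev: P(|Xbar-mu| >= 1/4) <= Var(Xbar)/(1/4)^2 = (1/5)/(1/16) = 16/5
Bound exceeds 1, so trivial bound: 1

1


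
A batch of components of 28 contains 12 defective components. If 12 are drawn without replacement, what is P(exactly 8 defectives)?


P(X=8) = C(12,8)*C(16,4) / C(28,12)
= 495*1820 / 30421755
= 900900/30421755 = 220/7429

220/7429


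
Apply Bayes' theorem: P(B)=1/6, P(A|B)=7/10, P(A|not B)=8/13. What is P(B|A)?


P(A) = P(A|B)P(B) + P(A|B')P(B') = 7/10*1/6 + 8/13*5/6 = 491/780
P(B|A) = P(A|B)P(B)/P(A) = (7/60)/(491/780) = 91/491

91/491


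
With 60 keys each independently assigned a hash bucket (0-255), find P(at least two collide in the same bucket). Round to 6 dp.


P(all different) = prod((256-i)/256 for i=0..59) = 0.000541
P(at least one match) = 1 - 0.000541 = 0.999459

0.999459


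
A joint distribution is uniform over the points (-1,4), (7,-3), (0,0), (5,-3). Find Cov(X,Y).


E[X]=11/4, E[Y]=-1/2, E[XY]=-10
Cov(X,Y) = E[XY] - E[X]E[Y] = -10 - 11/4*-1/2 = -69/8

-69/8


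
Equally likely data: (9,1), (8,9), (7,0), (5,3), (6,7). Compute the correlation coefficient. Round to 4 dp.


Cov(X,Y) = -0.4000, Var(X) = 2.0000, Var(Y) = 12.0000
rho = Cov/(sqrt(VarX)*sqrt(VarY)) = -0.0816

-0.0816


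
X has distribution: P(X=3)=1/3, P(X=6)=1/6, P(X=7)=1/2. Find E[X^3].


E[X^3] = sum(g(x)*P(x))
= 27*1/3 + 216*1/6 + 343*1/2
= 433/2

433/2


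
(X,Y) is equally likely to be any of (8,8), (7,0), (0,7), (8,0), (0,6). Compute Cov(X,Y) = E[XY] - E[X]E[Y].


E[X]=23/5, E[Y]=21/5, E[XY]=64/5
Cov(X,Y) = E[XY] - E[X]E[Y] = 64/5 - 23/5*21/5 = -163/25

-163/25


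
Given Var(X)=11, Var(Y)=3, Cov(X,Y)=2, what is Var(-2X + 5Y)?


Var(-2X + 5Y) = (-2)^2*Var(X) + 5^2*Var(Y) + 2*(-2)*5*Cov(X,Y)
= 4*11 + 25*3 - 20*2
= 44 + 75 - 40 = 79

79


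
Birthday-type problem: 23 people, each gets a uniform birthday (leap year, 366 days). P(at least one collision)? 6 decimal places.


P(all different) = prod((366-i)/366 for i=0..22) = 0.493677
P(at least one match) = 1 - 0.493677 = 0.506323

0.506323


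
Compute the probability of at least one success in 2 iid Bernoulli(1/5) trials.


P(at least one) = 1 - P(none)
P(none) = (1 - 1/5)^2 = (4/5)^2 = 16/25
P(at least one) = 1 - 16/25 = 9/25

9/25


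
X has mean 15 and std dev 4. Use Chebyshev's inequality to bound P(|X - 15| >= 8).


k = 8/4 = 2
Chebyshev: P(|X-mu| >= k*sigma) <= 1/k^2 = 1/2^2 = 1/4

1/4


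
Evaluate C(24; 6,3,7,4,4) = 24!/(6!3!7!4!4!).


24! = 620448401733239439360000
Denominator: 6!=720 * 3!=6 * 7!=5040 * 4!=24 * 4!=24
Coefficient = 620448401733239439360000 / 12541132800 = 49473074851200

49473074851200


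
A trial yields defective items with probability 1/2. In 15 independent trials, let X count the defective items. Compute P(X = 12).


P(X=12) = C(15,12) * p^12 * (1-p)^3
= 455 * 1/4096 * 1/8
= 455/32768

455/32768


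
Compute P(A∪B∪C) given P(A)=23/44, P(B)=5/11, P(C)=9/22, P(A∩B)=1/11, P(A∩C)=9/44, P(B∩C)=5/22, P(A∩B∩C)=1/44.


P(A∪B∪C) = P(A)+P(B)+P(C) - P(AB)-P(AC)-P(BC) + P(ABC)
= 23/44+5/11+9/22 - 1/11-9/44-5/22 + 1/44
= 39/44

39/44


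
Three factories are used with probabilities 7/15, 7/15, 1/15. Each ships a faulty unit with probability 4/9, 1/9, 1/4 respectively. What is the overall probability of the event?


P(A) = P(A|B1)P(B1) + P(A|B2)P(B2) + P(A|B3)P(B3)
= 4/9*7/15 + 1/9*7/15 + 1/4*1/15
= 28/135 + 7/135 + 1/60 = 149/540

149/540


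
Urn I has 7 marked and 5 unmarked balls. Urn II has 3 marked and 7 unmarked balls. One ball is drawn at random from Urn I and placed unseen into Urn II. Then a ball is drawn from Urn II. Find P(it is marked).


P(transfer marked) = 7/12; P(transfer unmarked) = 5/12
If marked transferred: Urn II has 4 marked of 11, so P(marked|marked moved) = 4/11
If unmarked transferred: Urn II has 3 marked of 11, so P(marked|unmarked moved) = 3/11
By total probability: P(marked) = 7/12*4/11 + 5/12*3/11 = 43/132

43/132


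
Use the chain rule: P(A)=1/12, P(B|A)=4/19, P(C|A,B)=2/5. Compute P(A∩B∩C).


P(A∩B∩C) = P(A) * P(B|A) * P(C|A∩B)
= 1/12 * 4/19 * 2/5
= 1/57 * 2/5 = 2/285

2/285


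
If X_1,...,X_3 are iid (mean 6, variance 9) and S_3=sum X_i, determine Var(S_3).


By independence, Var(S_n) = n*Var(X_1) = 3*9 = 27

27


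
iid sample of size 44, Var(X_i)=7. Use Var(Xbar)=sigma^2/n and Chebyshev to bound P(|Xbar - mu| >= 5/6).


Var(Xbar) = Var(X)/n = 7/44
Chebyshev: P(|Xbar-mu| >= 5/6) <= Var(Xbar)/(5/6)^2 = (7/44)/(25/36) = 63/275

63/275


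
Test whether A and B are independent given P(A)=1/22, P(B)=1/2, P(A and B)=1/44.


P(A)*P(B) = 1/22*1/2 = 1/44
P(A∩B) = 1/44, which equals P(A)P(B), so independent

Yes, A and B are independent


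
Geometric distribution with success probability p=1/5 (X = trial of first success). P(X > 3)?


P(X > 3) = P(first 3 trials all fail) = (1-p)^3 = (4/5)^3 = 64/125

64/125


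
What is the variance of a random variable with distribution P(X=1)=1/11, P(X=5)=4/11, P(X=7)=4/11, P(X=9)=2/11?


E[X] = 67/11, E[X^2] = 459/11
Var(X) = E[X^2] - (E[X])^2 = 459/11 - (67/11)^2 = 560/121

560/121


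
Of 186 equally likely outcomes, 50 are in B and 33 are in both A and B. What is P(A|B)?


P(A|B) = P(A∩B)/P(B) = (33/186)/(50/186) = 33/50

33/50


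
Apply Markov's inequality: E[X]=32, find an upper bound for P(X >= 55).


Markov: P(X >= a) <= E[X]/a
P(X >= 55) <= 32/55

32/55


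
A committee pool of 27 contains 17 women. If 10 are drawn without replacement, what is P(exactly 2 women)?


P(X=2) = C(17,2)*C(10,8) / C(27,10)
= 136*45 / 8436285
= 6120/8436285 = 136/187473

136/187473


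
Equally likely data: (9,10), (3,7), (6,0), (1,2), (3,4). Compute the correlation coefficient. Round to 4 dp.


Cov(X,Y) = 4.7600, Var(X) = 7.8400, Var(Y) = 12.6400
rho = Cov/(sqrt(VarX)*sqrt(VarY)) = 0.4782

0.4782


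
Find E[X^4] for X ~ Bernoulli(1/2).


For Bernoulli: X in {0,1}
E[X^4] = 0^4*(1-1/2) + 1^4*1/2 = 1/2

1/2


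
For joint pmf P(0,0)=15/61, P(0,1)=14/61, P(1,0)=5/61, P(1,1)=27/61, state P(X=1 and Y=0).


Read from table: P(X=1, Y=0) = 5/61

5/61


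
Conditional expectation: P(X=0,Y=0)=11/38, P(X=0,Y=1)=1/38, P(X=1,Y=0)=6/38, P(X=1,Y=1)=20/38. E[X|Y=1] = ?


P(Y=1) = 21/38
E[X|Y=1] = (0*1 + 1*20)/21 = 20/21

20/21


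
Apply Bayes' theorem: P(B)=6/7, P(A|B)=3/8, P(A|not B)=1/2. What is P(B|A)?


P(A) = P(A|B)P(B) + P(A|B')P(B') = 3/8*6/7 + 1/2*1/7 = 11/28
P(B|A) = P(A|B)P(B)/P(A) = (9/28)/(11/28) = 9/11

9/11


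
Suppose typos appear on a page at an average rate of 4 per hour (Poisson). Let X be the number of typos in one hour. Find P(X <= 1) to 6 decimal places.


P(X<=1) = e^(-4)*4^0/0! + e^(-4)*4^1/1!
≈ 0.0183156389 + 0.0732625556
= 0.0915781945
≈ 0.091578

0.091578


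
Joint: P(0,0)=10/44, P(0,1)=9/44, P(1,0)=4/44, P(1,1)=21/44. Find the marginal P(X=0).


P(X=0) = P(0,0)+P(0,1) = 10/44 + 9/44 = 19/44

19/44


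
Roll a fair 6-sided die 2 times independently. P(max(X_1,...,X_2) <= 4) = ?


P(max <= 4) = P(all X_i <= 4) = (P(X_1 <= 4))^2
= (4/6)^2 = (2/3)^2 = 4/9

4/9


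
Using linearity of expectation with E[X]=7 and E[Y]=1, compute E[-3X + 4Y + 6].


E[-3X + 4Y + 6] = -3*E[X] + 4*E[Y] + 6
= (-3)*(7) + (4)*(1) + (6)
= -21 + 4 + 6 = -11

-11


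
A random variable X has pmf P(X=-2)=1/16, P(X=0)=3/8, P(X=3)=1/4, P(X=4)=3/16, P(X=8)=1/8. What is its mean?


E[X] = sum(x * P(x))
= -2*1/16 + 0*3/8 + 3*1/4 + 4*3/16 + 8*1/8
= 19/8

19/8


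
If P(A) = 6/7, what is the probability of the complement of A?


P(A') = 1 - P(A) = 1 - 6/7 = 1/7

1/7


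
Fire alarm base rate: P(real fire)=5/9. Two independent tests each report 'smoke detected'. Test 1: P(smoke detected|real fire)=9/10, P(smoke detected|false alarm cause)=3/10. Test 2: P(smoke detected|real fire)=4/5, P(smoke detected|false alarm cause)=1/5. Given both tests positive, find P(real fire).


After test 1: P(+) = 9/10*5/9 + 3/10*4/9 = 19/30
P(B|+) = (1/2)/(19/30) = 15/19
After test 2 (use post1 as new prior): P(+) = 4/5*15/19 + 1/5*4/19 = 64/95
P(B|+,+) = (12/19)/(64/95) = 15/16

15/16


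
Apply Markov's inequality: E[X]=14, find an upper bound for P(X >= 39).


Markov: P(X >= a) <= E[X]/a
P(X >= 39) <= 14/39

14/39


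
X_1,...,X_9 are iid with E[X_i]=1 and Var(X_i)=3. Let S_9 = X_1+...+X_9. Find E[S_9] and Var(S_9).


E[S_n] = n*mu = 9*1 = 9
Var(S_n) = n*sigma^2 = 9*3 = 27

E[S_9]=9, Var(S_9)=27


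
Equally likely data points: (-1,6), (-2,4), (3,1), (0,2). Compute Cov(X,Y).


E[X]=0, E[Y]=13/4, E[XY]=-11/4
Cov(X,Y) = E[XY] - E[X]E[Y] = -11/4 - 0*13/4 = -11/4

-11/4


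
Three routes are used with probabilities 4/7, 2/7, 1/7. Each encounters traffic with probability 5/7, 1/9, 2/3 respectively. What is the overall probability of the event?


P(A) = P(A|B1)P(B1) + P(A|B2)P(B2) + P(A|B3)P(B3)
= 5/7*4/7 + 1/9*2/7 + 2/3*1/7
= 20/49 + 2/63 + 2/21 = 236/441

236/441


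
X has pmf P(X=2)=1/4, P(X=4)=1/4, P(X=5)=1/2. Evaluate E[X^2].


E[X^2] = sum(x^2 * P(x))
= 4*1/4 + 16*1/4 + 25*1/2
= 35/2

35/2


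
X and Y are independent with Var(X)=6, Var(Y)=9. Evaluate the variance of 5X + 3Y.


Independence => Cov(X,Y)=0
Var(5X + 3Y) = 5^2*Var(X) + 3^2*Var(Y)
= 25*6 + 9*9 = 231

231


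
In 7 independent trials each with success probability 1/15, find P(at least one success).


P(at least one) = 1 - P(none)
P(none) = (1 - 1/15)^7 = (14/15)^7 = 105413504/170859375
P(at least one) = 1 - 105413504/170859375 = 65445871/170859375

65445871/170859375


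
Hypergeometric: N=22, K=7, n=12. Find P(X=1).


P(X=1) = C(7,1)*C(15,11) / C(22,12)
= 7*1365 / 646646
= 9555/646646 = 105/7106

105/7106


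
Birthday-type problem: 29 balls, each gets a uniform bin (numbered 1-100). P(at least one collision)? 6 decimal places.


P(all different) = prod((100-i)/100 for i=0..28) = 0.010973
P(at least one match) = 1 - 0.010973 = 0.989027

0.989027


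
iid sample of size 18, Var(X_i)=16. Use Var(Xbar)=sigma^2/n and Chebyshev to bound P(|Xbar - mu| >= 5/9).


Var(Xbar) = Var(X)/n = 16/18
Chebyshev: P(|Xbar-mu| >= 5/9) <= Var(Xbar)/(5/9)^2 = (8/9)/(25/81) = 72/25
Bound exceeds 1, so trivial bound: 1

1


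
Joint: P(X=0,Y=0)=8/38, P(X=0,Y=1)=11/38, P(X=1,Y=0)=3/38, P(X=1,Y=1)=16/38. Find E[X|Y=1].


P(Y=1) = 27/38
E[X|Y=1] = (0*11 + 1*16)/27 = 16/27

16/27


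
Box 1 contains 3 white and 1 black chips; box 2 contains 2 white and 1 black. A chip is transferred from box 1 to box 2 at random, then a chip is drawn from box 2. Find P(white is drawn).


P(transfer white) = 3/4; P(transfer black) = 1/4
If white transferred: Urn II has 3 white of 4, so P(white|white moved) = 3/4
If black transferred: Urn II has 2 white of 4, so P(white|black moved) = 1/2
By total probability: P(white) = 3/4*3/4 + 1/4*1/2 = 11/16

11/16


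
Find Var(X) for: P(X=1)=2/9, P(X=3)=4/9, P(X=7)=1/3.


E[X] = 35/9, E[X^2] = 185/9
Var(X) = E[X^2] - (E[X])^2 = 185/9 - (35/9)^2 = 440/81

440/81


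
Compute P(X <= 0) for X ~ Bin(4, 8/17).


P(X<=0) = P(X=0)
= 6561/83521
= 6561/83521

6561/83521


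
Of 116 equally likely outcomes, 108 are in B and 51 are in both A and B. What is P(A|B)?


P(A|B) = P(A∩B)/P(B) = (51/116)/(108/116) = 51/108 = 17/36

17/36


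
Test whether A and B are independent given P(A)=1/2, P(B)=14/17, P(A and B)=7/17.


P(A)*P(B) = 1/2*14/17 = 7/17
P(A∩B) = 7/17, which equals P(A)P(B), so independent

Yes, A and B are independent


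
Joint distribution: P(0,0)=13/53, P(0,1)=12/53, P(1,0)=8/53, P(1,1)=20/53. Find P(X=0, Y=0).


Read from table: P(X=0, Y=0) = 13/53

13/53


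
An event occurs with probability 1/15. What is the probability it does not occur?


P(A') = 1 - P(A) = 1 - 1/15 = 14/15

14/15


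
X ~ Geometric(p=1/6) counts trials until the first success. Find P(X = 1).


P(X=1) = (1-p)^0 * p = (5/6)^0 * 1/6
= 1 * 1/6 = 1/6

1/6


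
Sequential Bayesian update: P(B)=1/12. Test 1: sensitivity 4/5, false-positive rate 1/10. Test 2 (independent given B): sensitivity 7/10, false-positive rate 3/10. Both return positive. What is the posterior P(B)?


After test 1: P(+) = 4/5*1/12 + 1/10*11/12 = 19/120
P(B|+) = (1/15)/(19/120) = 8/19
After test 2 (use post1 as new prior): P(+) = 7/10*8/19 + 3/10*11/19 = 89/190
P(B|+,+) = (28/95)/(89/190) = 56/89

56/89


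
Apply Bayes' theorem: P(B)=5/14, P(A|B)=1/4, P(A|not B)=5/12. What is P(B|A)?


P(A) = P(A|B)P(B) + P(A|B')P(B') = 1/4*5/14 + 5/12*9/14 = 5/14
P(B|A) = P(A|B)P(B)/P(A) = (5/56)/(5/14) = 1/4

1/4


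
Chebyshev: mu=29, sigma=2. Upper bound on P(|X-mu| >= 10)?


k = 10/2 = 5
Chebyshev: P(|X-mu| >= k*sigma) <= 1/k^2 = 1/5^2 = 1/25

1/25


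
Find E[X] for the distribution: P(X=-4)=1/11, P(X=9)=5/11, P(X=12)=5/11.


E[X] = sum(x * P(x))
= -4*1/11 + 9*5/11 + 12*5/11
= 101/11

101/11


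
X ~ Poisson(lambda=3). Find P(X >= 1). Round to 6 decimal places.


P(X>=1) = 1 - P(X<=0) = 1 - (e^(-3)*3^0/0!)
≈ 1 - 0.0497870684 = 0.9502129316
≈ 0.950213

0.950213


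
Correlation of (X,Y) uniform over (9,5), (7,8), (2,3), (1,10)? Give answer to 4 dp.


Cov(X,Y) = -1.6250, Var(X) = 11.1875, Var(Y) = 7.2500
rho = Cov/(sqrt(VarX)*sqrt(VarY)) = -0.1804

-0.1804


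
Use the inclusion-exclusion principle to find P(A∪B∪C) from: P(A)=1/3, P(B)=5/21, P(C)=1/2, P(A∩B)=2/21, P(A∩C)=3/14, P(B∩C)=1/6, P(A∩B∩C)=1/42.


P(A∪B∪C) = P(A)+P(B)+P(C) - P(AB)-P(AC)-P(BC) + P(ABC)
= 1/3+5/21+1/2 - 2/21-3/14-1/6 + 1/42
= 13/21

13/21


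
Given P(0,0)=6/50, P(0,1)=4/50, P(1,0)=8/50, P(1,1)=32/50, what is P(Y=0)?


P(Y=0) = P(0,0)+P(1,0) = 6/50 + 8/50 = 14/50 = 7/25

7/25


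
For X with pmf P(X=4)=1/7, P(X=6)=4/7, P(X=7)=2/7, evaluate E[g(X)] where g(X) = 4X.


E[4X] = sum(g(x)*P(x))
= 16*1/7 + 24*4/7 + 28*2/7
= 24

24


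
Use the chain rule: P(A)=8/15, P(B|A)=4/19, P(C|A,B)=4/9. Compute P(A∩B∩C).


P(A∩B∩C) = P(A) * P(B|A) * P(C|A∩B)
= 8/15 * 4/19 * 4/9
= 32/285 * 4/9 = 128/2565

128/2565


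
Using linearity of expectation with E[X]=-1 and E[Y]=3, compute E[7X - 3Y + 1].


E[7X - 3Y + 1] = 7*E[X] - 3*E[Y] + 1
= (7)*(-1) + (-3)*(3) + (1)
= -7 - 9 + 1 = -15

-15


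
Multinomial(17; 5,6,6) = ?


17! = 355687428096000
Denominator: 5!=120 * 6!=720 * 6!=720
Coefficient = 355687428096000 / 62208000 = 5717712

5717712


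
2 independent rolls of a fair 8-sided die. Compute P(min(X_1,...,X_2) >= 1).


P(min >= 1) = P(all X_i >= 1) = (P(X_1 >= 1))^2
= (8/8)^2 = 1^2 = 1

1


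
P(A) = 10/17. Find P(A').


P(A') = 1 - P(A) = 1 - 10/17 = 7/17

7/17


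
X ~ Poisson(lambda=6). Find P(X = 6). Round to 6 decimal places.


P(X=6) = e^(-6) * 6^6 / 6!
≈ 0.002478752177 * 46656 / 720
≈ 0.160623

0.160623


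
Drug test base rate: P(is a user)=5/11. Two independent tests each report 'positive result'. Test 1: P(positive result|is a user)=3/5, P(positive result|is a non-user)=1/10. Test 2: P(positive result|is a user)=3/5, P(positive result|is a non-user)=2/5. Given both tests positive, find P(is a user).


After test 1: P(+) = 3/5*5/11 + 1/10*6/11 = 18/55
P(B|+) = (3/11)/(18/55) = 5/6
After test 2 (use post1 as new prior): P(+) = 3/5*5/6 + 2/5*1/6 = 17/30
P(B|+,+) = (1/2)/(17/30) = 15/17

15/17


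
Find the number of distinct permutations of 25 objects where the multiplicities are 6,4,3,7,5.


25! = 15511210043330985984000000
Denominator: 6!=720 * 4!=24 * 3!=6 * 7!=5040 * 5!=120
Coefficient = 15511210043330985984000000 / 62705664000 = 247365374256000

247365374256000


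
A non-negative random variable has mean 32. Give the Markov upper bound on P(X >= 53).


Markov: P(X >= a) <= E[X]/a
P(X >= 53) <= 32/53

32/53


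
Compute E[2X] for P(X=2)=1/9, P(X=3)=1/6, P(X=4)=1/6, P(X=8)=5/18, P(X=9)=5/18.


E[2X] = sum(g(x)*P(x))
= 4*1/9 + 6*1/6 + 8*1/6 + 16*5/18 + 18*5/18
= 110/9

110/9


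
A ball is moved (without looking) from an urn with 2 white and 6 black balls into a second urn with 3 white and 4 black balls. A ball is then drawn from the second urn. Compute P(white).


P(transfer white) = 2/8 = 1/4; P(transfer black) = 3/4
If white transferred: Urn II has 4 white of 8, so P(white|white moved) = 1/2
If black transferred: Urn II has 3 white of 8, so P(white|black moved) = 3/8
By total probability: P(white) = 1/4*1/2 + 3/4*3/8 = 13/32

13/32


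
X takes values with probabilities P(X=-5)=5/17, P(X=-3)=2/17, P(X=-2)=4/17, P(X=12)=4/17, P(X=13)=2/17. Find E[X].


E[X] = sum(x * P(x))
= -5*5/17 - 3*2/17 - 2*4/17 + 12*4/17 + 13*2/17
= 35/17

35/17


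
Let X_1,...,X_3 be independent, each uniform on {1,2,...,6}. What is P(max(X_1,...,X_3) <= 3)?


P(max <= 3) = P(all X_i <= 3) = (P(X_1 <= 3))^3
= (3/6)^3 = (1/2)^3 = 1/8

1/8


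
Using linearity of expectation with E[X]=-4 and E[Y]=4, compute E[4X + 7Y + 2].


E[4X + 7Y + 2] = 4*E[X] + 7*E[Y] + 2
= (4)*(-4) + (7)*(4) + (2)
= -16 + 28 + 2 = 14

14


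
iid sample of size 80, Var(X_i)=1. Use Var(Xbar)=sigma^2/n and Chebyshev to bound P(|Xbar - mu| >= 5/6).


Var(Xbar) = Var(X)/n = 1/80
Chebyshev: P(|Xbar-mu| >= 5/6) <= Var(Xbar)/(5/6)^2 = (1/80)/(25/36) = 9/500

9/500


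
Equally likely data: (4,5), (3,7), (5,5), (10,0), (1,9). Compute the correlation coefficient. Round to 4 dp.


Cov(X,Y) = -8.9200, Var(X) = 9.0400, Var(Y) = 8.9600
rho = Cov/(sqrt(VarX)*sqrt(VarY)) = -0.9911

-0.9911


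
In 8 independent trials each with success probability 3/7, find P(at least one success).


P(at least one) = 1 - P(none)
P(none) = (1 - 3/7)^8 = (4/7)^8 = 65536/5764801
P(at least one) = 1 - 65536/5764801 = 5699265/5764801

5699265/5764801


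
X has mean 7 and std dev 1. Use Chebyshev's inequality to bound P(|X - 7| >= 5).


k = 5/1 = 5
Chebyshev: P(|X-mu| >= k*sigma) <= 1/k^2 = 1/5^2 = 1/25

1/25


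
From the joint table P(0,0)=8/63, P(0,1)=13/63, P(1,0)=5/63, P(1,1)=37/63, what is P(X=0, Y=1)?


Read from table: P(X=0, Y=1) = 13/63

13/63


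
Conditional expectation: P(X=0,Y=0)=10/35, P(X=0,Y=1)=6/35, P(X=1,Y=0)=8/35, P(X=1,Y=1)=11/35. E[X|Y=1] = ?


P(Y=1) = 17/35
E[X|Y=1] = (0*6 + 1*11)/17 = 11/17

11/17


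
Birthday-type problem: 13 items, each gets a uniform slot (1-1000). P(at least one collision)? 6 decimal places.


P(all different) = prod((1000-i)/1000 for i=0..12) = 0.924662
P(at least one match) = 1 - 0.924662 = 0.075338

0.075338


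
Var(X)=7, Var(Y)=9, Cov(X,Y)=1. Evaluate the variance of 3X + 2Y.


Var(3X + 2Y) = 3^2*Var(X) + 2^2*Var(Y) + 2*3*2*Cov(X,Y)
= 9*7 + 4*9 + 12*1
= 63 + 36 + 12 = 111

111


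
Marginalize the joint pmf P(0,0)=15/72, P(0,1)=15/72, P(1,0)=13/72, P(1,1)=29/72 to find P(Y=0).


P(Y=0) = P(0,0)+P(1,0) = 15/72 + 13/72 = 28/72 = 7/18

7/18


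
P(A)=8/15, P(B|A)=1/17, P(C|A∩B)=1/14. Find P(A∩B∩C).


P(A∩B∩C) = P(A) * P(B|A) * P(C|A∩B)
= 8/15 * 1/17 * 1/14
= 8/255 * 1/14 = 4/1785

4/1785


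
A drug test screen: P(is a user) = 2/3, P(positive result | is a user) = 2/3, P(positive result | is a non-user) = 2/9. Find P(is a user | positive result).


P(A) = P(A|B)P(B) + P(A|B')P(B') = 2/3*2/3 + 2/9*1/3 = 14/27
P(B|A) = P(A|B)P(B)/P(A) = (4/9)/(14/27) = 6/7

6/7


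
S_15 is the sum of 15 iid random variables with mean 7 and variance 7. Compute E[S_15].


E[S_n] = n*E[X_1] = 15*7 = 105

105


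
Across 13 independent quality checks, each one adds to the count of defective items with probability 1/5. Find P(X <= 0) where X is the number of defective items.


P(X<=0) = P(X=0)
= 67108864/1220703125
= 67108864/1220703125

67108864/1220703125


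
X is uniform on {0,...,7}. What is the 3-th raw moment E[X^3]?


E[X^3] = (1/8) * sum(x^3 for x=0..7)
= 784/8 = 98

98


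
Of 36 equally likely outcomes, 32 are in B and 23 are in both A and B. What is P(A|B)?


P(A|B) = P(A∩B)/P(B) = (23/36)/(32/36) = 23/32

23/32


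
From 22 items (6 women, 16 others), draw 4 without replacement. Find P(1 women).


P(X=1) = C(6,1)*C(16,3) / C(22,4)
= 6*560 / 7315
= 3360/7315 = 96/209

96/209


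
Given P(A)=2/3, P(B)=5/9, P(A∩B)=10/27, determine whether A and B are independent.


P(A)*P(B) = 2/3*5/9 = 10/27
P(A∩B) = 10/27, which equals P(A)P(B), so independent

Yes, A and B are independent


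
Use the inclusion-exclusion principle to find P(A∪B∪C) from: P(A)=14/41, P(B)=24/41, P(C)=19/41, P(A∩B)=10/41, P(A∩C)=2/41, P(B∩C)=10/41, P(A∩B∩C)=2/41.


P(A∪B∪C) = P(A)+P(B)+P(C) - P(AB)-P(AC)-P(BC) + P(ABC)
= 14/41+24/41+19/41 - 10/41-2/41-10/41 + 2/41
= 37/41

37/41


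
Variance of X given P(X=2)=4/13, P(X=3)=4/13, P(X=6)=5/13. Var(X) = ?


E[X] = 50/13, E[X^2] = 232/13
Var(X) = E[X^2] - (E[X])^2 = 232/13 - (50/13)^2 = 516/169

516/169


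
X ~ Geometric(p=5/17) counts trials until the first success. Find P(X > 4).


P(X > 4) = P(first 4 trials all fail) = (1-p)^4 = (12/17)^4 = 20736/83521

20736/83521


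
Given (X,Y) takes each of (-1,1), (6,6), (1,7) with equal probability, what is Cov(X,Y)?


E[X]=2, E[Y]=14/3, E[XY]=14
Cov(X,Y) = E[XY] - E[X]E[Y] = 14 - 2*14/3 = 14/3

14/3


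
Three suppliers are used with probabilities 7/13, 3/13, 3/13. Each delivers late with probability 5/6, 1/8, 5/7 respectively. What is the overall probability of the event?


P(A) = P(A|B1)P(B1) + P(A|B2)P(B2) + P(A|B3)P(B3)
= 5/6*7/13 + 1/8*3/13 + 5/7*3/13
= 35/78 + 3/104 + 15/91 = 1403/2184

1403/2184


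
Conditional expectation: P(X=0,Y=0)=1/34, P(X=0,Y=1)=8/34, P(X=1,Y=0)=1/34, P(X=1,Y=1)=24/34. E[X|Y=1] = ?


P(Y=1) = 32/34
E[X|Y=1] = (0*8 + 1*24)/32 = 24/32 = 3/4

3/4
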